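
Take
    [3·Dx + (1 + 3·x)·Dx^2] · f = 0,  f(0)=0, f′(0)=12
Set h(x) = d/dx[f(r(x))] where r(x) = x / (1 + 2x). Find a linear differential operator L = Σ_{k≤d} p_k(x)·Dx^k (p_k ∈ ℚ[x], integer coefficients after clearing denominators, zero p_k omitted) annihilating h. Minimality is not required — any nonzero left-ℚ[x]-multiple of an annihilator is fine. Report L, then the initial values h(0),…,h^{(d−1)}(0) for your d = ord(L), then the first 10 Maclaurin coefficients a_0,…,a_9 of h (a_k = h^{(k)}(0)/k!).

f: a_k = 0, 12, -18, 36, -81, 972/5, -486, 8748/7, -6561/2, 8748, …
Change of var in L_f (x↦r) gives L₀.
Derive L from L₀ (diff closure).
L = (7 + 20·x) + (1 + 7·x + 10·x^2)·Dx  (order 1).
h: a_k = 12, -84, 468, -2436, 12372, -62244, 311988, -1561476, 7810452, -39058404, …
ICs: h(0) = 12.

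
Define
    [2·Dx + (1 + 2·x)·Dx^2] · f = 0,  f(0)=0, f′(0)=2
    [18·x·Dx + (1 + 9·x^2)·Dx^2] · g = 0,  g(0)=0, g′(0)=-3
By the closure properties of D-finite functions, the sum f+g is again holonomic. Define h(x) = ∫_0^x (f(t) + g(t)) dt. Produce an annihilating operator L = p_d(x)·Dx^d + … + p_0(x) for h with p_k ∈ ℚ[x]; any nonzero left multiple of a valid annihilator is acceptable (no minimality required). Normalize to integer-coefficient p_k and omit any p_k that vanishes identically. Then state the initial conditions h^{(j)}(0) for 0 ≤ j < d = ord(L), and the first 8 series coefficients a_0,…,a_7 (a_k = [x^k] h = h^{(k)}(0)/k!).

L = (-18 - 108·x + 486·x^2 + 324·x^3)·Dx^2 + (-13 - 36·x + 135·x^2 + 972·x^3 + 648·x^4)·Dx^3 + (-1 + 7·x + 18·x^2 + 81·x^3 + 243·x^4 + 162·x^5)·Dx^4  (order 4).
h: a_k = 0, 0, -1/2, -2/3, 35/12, -4/5, -211/30, -32/21, …
ICs: h(0) = 0, h′(0) = 0, h′′(0) = -1, h′′′(0) = -4.

f: a_k = 0, 2, -2, 8/3, -4, 32/5, -32/3, 128/7, …
g: a_k = 0, -3, 0, 9, 0, -243/5, 0, 2187/7, …
Sum ⇒ L₀ = lclm(L_f,L_g) in ℚ(x)⟨Dx⟩.
h=∫₀ˣh₀: take L = L₀·Dx.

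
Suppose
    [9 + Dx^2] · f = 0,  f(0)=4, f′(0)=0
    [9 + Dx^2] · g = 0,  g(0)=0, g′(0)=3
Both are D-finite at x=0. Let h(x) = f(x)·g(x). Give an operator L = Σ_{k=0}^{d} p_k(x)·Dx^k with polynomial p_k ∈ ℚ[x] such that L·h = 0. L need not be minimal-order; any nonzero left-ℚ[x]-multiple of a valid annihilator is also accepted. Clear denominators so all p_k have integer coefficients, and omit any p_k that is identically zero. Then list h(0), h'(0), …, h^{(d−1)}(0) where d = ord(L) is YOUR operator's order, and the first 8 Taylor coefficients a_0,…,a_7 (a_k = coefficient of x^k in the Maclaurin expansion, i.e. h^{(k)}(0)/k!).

L = 36·Dx + Dx^3  (order 3).
h: a_k = 0, 12, 0, -72, 0, 648/5, 0, -3888/35, …
ICs: h(0) = 0, h′(0) = 12, h′′(0) = 0.

f: a_k = 4, 0, -18, 0, 27/2, 0, -81/20, 0, …
g: a_k = 0, 3, 0, -9/2, 0, 81/40, 0, -243/560, …
Product ⇒ symmetric product L₀, ord ≤ 4.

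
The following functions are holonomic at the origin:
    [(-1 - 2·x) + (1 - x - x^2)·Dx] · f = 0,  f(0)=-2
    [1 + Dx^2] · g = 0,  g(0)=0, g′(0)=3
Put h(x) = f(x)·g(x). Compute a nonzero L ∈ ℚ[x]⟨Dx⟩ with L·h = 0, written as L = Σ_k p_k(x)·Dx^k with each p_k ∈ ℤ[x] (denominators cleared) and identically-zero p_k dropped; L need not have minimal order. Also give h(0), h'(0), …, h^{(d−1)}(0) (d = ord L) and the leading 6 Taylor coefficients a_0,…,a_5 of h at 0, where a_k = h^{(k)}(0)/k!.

f: a_k = -2, -2, -4, -6, -10, -16, …
g: a_k = 0, 3, 0, -1/2, 0, 1/40, …
L₀ := L_f ⊗_s L_g (sym. prod.), ord ≤ 2.
L = (1 + x + x^2) + (2 + 4·x)·Dx + (-1 + x + x^2)·Dx^2  (order 2).
h: a_k = 0, -6, -6, -11, -17, -561/20, …
ICs: h(0) = 0, h′(0) = -6.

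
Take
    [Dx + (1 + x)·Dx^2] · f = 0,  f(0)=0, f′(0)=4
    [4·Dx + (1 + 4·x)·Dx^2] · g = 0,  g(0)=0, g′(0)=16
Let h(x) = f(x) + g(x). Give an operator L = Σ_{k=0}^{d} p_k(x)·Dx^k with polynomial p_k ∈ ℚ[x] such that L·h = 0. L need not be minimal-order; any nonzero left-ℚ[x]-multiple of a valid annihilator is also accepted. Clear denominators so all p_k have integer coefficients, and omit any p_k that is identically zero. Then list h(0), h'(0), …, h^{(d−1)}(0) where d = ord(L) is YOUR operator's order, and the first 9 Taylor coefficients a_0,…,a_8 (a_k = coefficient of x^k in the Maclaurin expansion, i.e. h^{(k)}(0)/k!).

f: a_k = 0, 4, -2, 4/3, -1, 4/5, -2/3, 4/7, -1/2, …
g: a_k = 0, 16, -32, 256/3, -256, 4096/5, -8192/3, 65536/7, -32768, …
L₀ := lclm(L_f,L_g); ord L₀ ≤ 2+2.
L = 8·Dx + (10 + 16·x)·Dx^2 + (1 + 5·x + 4·x^2)·Dx^3  (order 3).
h: a_k = 0, 20, -34, 260/3, -257, 820, -8194/3, 65540/7, -65537/2, …
ICs: h(0) = 0, h′(0) = 20, h′′(0) = -68.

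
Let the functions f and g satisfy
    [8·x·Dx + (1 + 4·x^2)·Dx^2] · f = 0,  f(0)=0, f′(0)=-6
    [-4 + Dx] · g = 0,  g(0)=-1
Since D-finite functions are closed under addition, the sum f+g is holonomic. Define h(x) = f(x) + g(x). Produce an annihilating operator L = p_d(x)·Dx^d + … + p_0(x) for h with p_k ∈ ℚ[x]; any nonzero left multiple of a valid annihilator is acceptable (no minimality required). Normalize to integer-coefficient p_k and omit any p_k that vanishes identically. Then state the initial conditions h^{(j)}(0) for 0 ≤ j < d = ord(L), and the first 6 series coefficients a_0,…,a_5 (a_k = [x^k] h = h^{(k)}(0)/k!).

f: a_k = 0, -6, 0, 8, 0, -96/5, …
g: a_k = -1, -4, -8, -32/3, -32/3, -128/15, …
f+g: L₀ = lclm(L_f,L_g), ord ≤ 2+1.
L = (8 - 32·x - 96·x^2 - 128·x^3)·Dx + (-6 - 8·x^2 - 64·x^4)·Dx^2 + (1 + 2·x + 8·x^2 + 8·x^3 + 16·x^4)·Dx^3  (order 3).
h: a_k = -1, -10, -8, -8/3, -32/3, -416/15, …
ICs: h(0) = -1, h′(0) = -10, h′′(0) = -16.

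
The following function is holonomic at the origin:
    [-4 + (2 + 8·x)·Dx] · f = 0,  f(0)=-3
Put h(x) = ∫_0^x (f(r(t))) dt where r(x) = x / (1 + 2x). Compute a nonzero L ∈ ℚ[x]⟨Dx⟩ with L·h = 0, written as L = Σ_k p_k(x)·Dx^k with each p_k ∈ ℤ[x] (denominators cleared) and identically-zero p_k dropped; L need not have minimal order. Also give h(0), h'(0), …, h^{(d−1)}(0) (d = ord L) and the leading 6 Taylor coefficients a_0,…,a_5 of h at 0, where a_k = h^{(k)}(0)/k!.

L = -2·Dx + (1 + 8·x + 12·x^2)·Dx^2  (order 2).
h: a_k = 0, -3, -3, 6, -15, 222/5, …
ICs: h(0) = 0, h′(0) = -3.

f: a_k = -3, -6, 6, -12, 30, -84, …
Substitute x→r, Dx→(1/r')Dx; clear ⇒ L₀.
h=∫₀ˣh₀: take L = L₀·Dx.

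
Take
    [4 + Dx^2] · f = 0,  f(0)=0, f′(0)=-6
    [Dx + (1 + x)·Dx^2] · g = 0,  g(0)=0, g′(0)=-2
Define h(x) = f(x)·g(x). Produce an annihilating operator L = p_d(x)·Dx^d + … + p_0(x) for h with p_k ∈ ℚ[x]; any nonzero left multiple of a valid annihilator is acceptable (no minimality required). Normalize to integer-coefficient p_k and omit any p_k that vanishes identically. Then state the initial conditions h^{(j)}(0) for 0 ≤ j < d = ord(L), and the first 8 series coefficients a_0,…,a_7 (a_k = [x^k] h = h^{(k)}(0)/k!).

L = (168 + 864·x + 1456·x^2 + 1024·x^3 + 256·x^4) + (112 + 368·x + 384·x^2 + 128·x^3)·Dx + (102 + 464·x + 744·x^2 + 512·x^3 + 128·x^4)·Dx^2 + (28 + 92·x + 96·x^2 + 32·x^3)·Dx^3 + (15 + 62·x + 95·x^2 + 64·x^3 + 16·x^4)·Dx^4  (order 4).
h: a_k = 0, 0, 12, -6, -4, 1, 4/3, -4/5, …
ICs: h(0) = 0, h′(0) = 0, h′′(0) = 24, h′′′(0) = -36.

f: a_k = 0, -6, 0, 4, 0, -4/5, 0, 8/105, …
g: a_k = 0, -2, 1, -2/3, 1/2, -2/5, 1/3, -2/7, …
L₀ := L_f ⊗_s L_g (sym. prod.), ord ≤ 4.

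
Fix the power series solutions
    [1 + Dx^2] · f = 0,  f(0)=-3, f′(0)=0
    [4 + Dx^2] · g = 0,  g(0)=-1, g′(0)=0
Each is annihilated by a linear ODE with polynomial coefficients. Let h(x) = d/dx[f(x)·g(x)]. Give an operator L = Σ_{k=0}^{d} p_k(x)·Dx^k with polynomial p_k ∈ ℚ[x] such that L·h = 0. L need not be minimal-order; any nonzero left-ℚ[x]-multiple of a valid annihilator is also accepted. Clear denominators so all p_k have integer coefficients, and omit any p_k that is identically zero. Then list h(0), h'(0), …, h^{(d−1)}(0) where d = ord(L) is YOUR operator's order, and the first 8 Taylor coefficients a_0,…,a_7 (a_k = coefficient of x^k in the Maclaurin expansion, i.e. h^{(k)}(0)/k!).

f: a_k = -3, 0, 3/2, 0, -1/8, 0, 1/240, 0, …
g: a_k = -1, 0, 2, 0, -2/3, 0, 4/45, 0, …
h₀=f·g: eliminate ⇒ L₀, order ≤ 2·2.
h=h₀': d/dx-closure on L₀ ⇒ L.
L = 9 + 10·Dx^2 + Dx^4  (order 4).
h: a_k = 0, -15, 0, 41/2, 0, -73/8, 0, 3281/1680, …
ICs: h(0) = 0, h′(0) = -15, h′′(0) = 0, h′′′(0) = 123.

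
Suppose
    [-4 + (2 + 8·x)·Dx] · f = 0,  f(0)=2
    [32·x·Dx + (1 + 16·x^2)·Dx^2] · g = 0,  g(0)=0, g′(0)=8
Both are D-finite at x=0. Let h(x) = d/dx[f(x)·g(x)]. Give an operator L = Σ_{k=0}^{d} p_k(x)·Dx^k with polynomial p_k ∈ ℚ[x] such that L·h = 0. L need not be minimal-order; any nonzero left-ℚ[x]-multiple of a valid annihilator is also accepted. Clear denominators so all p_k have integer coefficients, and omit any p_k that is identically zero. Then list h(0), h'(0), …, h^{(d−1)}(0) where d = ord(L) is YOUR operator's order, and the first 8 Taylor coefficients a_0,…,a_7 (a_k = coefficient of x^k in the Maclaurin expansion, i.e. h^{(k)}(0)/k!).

L = (20 + 640·x + 128·x^2 - 6144·x^3 - 3072·x^4) + (28 + 336·x + 1152·x^2 - 3584·x^3 - 21504·x^4 - 12288·x^5)·Dx + (3 + 8·x - 48·x^2 - 256·x^3 - 1792·x^4 - 6144·x^5 - 4096·x^6)·Dx^2  (order 2).
h: a_k = 16, 64, -352, -1280/3, 12448/3, 52352/5, -1206592/15, -11435008/105, …
ICs: h(0) = 16, h′(0) = 64.

f: a_k = 2, 4, -4, 8, -20, 56, -168, 528, …
g: a_k = 0, 8, 0, -128/3, 0, 2048/5, 0, -32768/7, …
f·g: L₀ = L_f ⊗_s L_g, ord ≤ 1·2.
Derive L from L₀ (diff closure).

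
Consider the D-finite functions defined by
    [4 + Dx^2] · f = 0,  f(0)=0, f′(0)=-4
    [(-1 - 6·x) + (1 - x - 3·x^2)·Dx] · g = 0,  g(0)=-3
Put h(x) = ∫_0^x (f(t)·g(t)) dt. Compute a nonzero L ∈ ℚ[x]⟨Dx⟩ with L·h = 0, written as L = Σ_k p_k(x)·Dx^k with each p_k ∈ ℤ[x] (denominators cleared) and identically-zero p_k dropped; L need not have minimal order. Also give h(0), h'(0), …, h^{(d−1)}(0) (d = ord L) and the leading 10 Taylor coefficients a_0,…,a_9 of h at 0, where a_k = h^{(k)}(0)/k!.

L = (2 + 4·x + 12·x^2)·Dx + (2 + 12·x)·Dx^2 + (-1 + x + 3·x^2)·Dx^3  (order 3).
h: a_k = 0, 0, 6, 4, 10, 76/5, 494/15, 304/5, 26729/210, 48196/189, …
ICs: h(0) = 0, h′(0) = 0, h′′(0) = 12.

f: a_k = 0, -4, 0, 8/3, 0, -8/15, 0, 16/315, 0, -8/2835, …
g: a_k = -3, -3, -12, -21, -57, -120, -291, -651, -1524, -3477, …
f·g: L₀ = L_f ⊗_s L_g, ord ≤ 2·1.
h=∫₀ˣh₀: take L = L₀·Dx.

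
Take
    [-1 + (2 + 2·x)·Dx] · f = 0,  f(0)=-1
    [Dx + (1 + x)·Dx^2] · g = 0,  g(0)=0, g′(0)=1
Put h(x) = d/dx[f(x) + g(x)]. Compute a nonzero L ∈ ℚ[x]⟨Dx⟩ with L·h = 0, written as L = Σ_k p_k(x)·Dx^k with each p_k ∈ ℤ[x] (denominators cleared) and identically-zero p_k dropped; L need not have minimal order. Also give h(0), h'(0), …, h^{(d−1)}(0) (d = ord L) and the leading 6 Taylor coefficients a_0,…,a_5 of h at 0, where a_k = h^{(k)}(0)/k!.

L = 1 + (5 + 5·x)·Dx + (2 + 4·x + 2·x^2)·Dx^2  (order 2).
h: a_k = 1/2, -3/4, 13/16, -27/32, 221/256, -449/512, …
ICs: h(0) = 1/2, h′(0) = -3/4.

f: a_k = -1, -1/2, 1/8, -1/16, 5/128, -7/256, …
g: a_k = 0, 1, -1/2, 1/3, -1/4, 1/5, …
Sum ⇒ L₀ = lclm(L_f,L_g) in ℚ(x)⟨Dx⟩.
h₀' ⇒ L via d/dx closure of L₀.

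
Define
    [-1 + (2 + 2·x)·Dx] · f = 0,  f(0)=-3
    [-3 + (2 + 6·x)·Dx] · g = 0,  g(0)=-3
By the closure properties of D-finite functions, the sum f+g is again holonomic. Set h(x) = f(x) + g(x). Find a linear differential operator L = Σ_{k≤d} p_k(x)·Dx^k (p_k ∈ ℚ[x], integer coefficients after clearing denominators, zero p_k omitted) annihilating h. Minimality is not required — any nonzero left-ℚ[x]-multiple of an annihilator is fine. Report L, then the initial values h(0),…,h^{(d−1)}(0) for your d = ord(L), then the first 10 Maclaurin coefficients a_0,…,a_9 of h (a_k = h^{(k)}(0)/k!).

L = -3 + (8 + 12·x)·Dx + (4 + 16·x + 12·x^2)·Dx^2  (order 2).
h: a_k = -6, -6, 15/4, -21/4, 615/64, -1281/64, 22995/512, -54153/512, 4222647/16384, -10555545/16384, …
ICs: h(0) = -6, h′(0) = -6.

f: a_k = -3, -3/2, 3/8, -3/16, 15/128, -21/256, 63/1024, -99/2048, 1287/32768, -2145/65536, …
g: a_k = -3, -9/2, 27/8, -81/16, 1215/128, -5103/256, 45927/1024, -216513/2048, 8444007/32768, -42220035/65536, …
f+g: L₀ = lclm(L_f,L_g), ord ≤ 1+1.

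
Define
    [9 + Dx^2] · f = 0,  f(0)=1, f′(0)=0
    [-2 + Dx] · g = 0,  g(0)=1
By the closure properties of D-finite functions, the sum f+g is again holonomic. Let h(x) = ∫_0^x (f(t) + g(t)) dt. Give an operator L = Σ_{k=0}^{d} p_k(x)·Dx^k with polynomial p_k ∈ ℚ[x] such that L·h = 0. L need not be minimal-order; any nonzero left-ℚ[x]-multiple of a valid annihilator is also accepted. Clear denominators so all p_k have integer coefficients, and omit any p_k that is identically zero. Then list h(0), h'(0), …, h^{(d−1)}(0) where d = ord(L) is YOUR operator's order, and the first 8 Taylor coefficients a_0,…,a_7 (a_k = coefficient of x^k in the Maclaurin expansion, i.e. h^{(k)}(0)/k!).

f: a_k = 1, 0, -9/2, 0, 27/8, 0, -81/80, 0, …
g: a_k = 1, 2, 2, 4/3, 2/3, 4/15, 4/45, 8/315, …
f+g: L₀ = lclm(L_f,L_g), ord ≤ 2+1.
∫: right-multiply L₀ by Dx.
L = -18·Dx + 9·Dx^2 - 2·Dx^3 + Dx^4  (order 4).
h: a_k = 0, 2, 1, -5/6, 1/3, 97/120, 2/45, -19/144, …
ICs: h(0) = 0, h′(0) = 2, h′′(0) = 2, h′′′(0) = -5.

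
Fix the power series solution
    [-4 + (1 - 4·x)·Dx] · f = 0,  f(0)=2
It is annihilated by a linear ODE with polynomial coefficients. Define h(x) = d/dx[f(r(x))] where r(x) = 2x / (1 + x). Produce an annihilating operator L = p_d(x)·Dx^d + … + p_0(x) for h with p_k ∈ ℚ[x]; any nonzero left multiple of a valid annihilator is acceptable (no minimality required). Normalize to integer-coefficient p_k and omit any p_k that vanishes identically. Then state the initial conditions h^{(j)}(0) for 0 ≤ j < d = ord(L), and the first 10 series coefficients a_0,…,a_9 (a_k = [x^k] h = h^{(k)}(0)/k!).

L = 14 + (-1 + 7·x)·Dx  (order 1).
h: a_k = 16, 224, 2352, 21952, 192080, 1613472, 13176688, 105413504, 830131344, 6456577120, …
ICs: h(0) = 16.

f: a_k = 2, 8, 32, 128, 512, 2048, 8192, 32768, 131072, 524288, …
Change of var in L_f (x↦r) gives L₀.
h₀' ⇒ L via d/dx closure of L₀.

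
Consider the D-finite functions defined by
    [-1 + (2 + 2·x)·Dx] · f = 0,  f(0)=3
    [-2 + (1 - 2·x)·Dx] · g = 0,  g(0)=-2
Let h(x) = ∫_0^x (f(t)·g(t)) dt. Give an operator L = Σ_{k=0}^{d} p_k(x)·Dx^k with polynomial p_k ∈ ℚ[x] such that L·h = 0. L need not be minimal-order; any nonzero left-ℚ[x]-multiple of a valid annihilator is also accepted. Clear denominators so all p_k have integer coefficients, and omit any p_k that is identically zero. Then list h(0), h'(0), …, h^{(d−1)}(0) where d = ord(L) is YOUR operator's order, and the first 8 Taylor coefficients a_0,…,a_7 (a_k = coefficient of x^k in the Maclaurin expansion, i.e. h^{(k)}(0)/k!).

L = (5 + 2·x)·Dx + (-2 + 2·x + 4·x^2)·Dx^2  (order 2).
h: a_k = 0, -6, -15/2, -39/4, -471/32, -7521/320, -10035/256, -240777/3584, …
ICs: h(0) = 0, h′(0) = -6.

f: a_k = 3, 3/2, -3/8, 3/16, -15/128, 21/256, -63/1024, 99/2048, …
g: a_k = -2, -4, -8, -16, -32, -64, -128, -256, …
h₀=f·g: eliminate ⇒ L₀, order ≤ 1·1.
Integrate: L := L₀·Dx.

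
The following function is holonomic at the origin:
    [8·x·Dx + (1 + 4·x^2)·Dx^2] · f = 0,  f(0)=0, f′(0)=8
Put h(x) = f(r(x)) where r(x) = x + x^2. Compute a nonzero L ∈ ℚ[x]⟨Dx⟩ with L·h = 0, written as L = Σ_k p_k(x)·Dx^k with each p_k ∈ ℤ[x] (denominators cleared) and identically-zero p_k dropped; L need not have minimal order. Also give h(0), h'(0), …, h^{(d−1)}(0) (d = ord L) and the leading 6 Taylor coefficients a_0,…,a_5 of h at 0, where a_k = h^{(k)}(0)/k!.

f: a_k = 0, 8, 0, -32/3, 0, 128/5, …
Substitute x→r, Dx→(1/r')Dx; clear ⇒ L₀.
L = (-2 + 8·x + 32·x^2 + 48·x^3 + 24·x^4)·Dx + (1 + 2·x + 4·x^2 + 16·x^3 + 20·x^4 + 8·x^5)·Dx^2  (order 2).
h: a_k = 0, 8, 8, -32/3, -32, -32/5, …
ICs: h(0) = 0, h′(0) = 8.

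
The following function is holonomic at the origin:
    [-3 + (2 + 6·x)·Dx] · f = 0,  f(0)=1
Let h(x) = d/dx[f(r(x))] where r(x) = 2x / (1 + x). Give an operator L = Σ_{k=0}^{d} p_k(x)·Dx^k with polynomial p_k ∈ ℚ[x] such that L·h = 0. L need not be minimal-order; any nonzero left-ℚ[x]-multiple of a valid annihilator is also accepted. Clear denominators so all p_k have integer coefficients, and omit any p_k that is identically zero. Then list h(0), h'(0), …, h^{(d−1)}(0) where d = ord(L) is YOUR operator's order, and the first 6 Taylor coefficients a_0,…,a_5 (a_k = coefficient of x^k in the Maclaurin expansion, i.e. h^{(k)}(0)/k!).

L = (-5 - 14·x) + (-1 - 8·x - 7·x^2)·Dx  (order 1).
h: a_k = 3, -15, 153/2, -861/2, 20685/8, -128961/8, …
ICs: h(0) = 3.

f: a_k = 1, 3/2, -9/8, 27/16, -405/128, 1701/256, …
L₀ from L_f via x↦r, Dx↦r'^{-1}Dx.
h=h₀': d/dx-closure on L₀ ⇒ L.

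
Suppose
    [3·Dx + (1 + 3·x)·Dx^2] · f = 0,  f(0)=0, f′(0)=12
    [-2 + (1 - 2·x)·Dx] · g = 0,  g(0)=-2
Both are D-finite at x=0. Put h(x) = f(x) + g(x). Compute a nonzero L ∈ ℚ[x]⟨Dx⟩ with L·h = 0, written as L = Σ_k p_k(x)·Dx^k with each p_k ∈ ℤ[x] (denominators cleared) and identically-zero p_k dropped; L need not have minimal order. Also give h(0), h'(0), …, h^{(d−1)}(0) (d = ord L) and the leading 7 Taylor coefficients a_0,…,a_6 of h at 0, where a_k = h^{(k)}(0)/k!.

L = (-144 - 72·x)·Dx + (-6 - 216·x - 144·x^2)·Dx^2 + (7 + 13·x - 36·x^2 - 36·x^3)·Dx^3  (order 3).
h: a_k = -2, 8, -26, 20, -113, 652/5, -614, …
ICs: h(0) = -2, h′(0) = 8, h′′(0) = -52.

f: a_k = 0, 12, -18, 36, -81, 972/5, -486, …
g: a_k = -2, -4, -8, -16, -32, -64, -128, …
L₀ := lclm(L_f,L_g); ord L₀ ≤ 2+1.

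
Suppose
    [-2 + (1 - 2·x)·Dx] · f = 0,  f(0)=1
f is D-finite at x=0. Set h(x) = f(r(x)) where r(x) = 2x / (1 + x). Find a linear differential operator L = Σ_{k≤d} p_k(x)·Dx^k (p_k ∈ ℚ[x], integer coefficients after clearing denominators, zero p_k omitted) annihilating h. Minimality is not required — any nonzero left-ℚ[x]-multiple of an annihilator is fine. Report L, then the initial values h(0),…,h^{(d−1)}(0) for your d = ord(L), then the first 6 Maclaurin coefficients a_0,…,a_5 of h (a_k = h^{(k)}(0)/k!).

f: a_k = 1, 2, 4, 8, 16, 32, …
Change of var in L_f (x↦r) gives L₀.
L = 4 + (-1 + 2·x + 3·x^2)·Dx  (order 1).
h: a_k = 1, 4, 12, 36, 108, 324, …
ICs: h(0) = 1.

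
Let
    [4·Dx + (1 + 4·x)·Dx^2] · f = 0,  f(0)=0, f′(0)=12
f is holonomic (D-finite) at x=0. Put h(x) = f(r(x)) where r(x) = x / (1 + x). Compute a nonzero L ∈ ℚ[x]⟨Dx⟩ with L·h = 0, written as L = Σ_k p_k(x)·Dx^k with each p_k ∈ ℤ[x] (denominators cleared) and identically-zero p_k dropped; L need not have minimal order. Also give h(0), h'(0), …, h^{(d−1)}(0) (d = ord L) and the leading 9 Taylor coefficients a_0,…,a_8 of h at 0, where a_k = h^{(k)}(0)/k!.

L = (6 + 10·x)·Dx + (1 + 6·x + 5·x^2)·Dx^2  (order 2).
h: a_k = 0, 12, -36, 124, -468, 9372/5, -7812, 234372/7, -146484, …
ICs: h(0) = 0, h′(0) = 12.

f: a_k = 0, 12, -24, 64, -192, 3072/5, -2048, 49152/7, -24576, …
f∘r: x↦r, Dx↦Dx/r' in L_f ⇒ L₀.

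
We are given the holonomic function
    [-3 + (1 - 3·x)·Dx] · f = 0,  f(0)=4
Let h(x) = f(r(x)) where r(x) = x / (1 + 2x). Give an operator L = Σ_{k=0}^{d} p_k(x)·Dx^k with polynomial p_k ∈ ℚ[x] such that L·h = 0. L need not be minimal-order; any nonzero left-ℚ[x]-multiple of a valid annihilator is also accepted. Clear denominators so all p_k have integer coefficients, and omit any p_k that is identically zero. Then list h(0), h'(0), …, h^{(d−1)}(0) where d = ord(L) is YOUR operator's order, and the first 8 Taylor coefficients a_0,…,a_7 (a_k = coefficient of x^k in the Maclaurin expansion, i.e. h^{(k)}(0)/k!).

L = 3 + (-1 - x + 2·x^2)·Dx  (order 1).
h: a_k = 4, 12, 12, 12, 12, 12, 12, 12, …
ICs: h(0) = 4.

f: a_k = 4, 12, 36, 108, 324, 972, 2916, 8748, …
L₀ from L_f via x↦r, Dx↦r'^{-1}Dx.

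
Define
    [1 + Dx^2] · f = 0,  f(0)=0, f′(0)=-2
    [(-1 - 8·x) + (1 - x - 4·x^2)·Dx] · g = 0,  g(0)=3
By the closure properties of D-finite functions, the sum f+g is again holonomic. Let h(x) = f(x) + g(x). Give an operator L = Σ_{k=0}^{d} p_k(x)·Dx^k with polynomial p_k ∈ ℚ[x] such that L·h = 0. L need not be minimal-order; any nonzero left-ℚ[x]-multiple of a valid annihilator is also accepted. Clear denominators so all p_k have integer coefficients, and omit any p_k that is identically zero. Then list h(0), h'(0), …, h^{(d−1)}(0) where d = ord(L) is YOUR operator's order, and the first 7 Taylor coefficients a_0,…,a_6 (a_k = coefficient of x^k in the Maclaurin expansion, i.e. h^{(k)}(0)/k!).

f: a_k = 0, -2, 0, 1/3, 0, -1/60, 0, …
g: a_k = 3, 3, 15, 27, 87, 195, 543, …
f+g: L₀ = lclm(L_f,L_g), ord ≤ 2+1.
L = (-55 - 486·x - 553·x^2 - 1488·x^3 - 80·x^4 - 128·x^5) + (11 + 11·x + 23·x^2 - 169·x^3 - 348·x^4 - 48·x^5 - 64·x^6)·Dx + (-55 - 486·x - 553·x^2 - 1488·x^3 - 80·x^4 - 128·x^5)·Dx^2 + (11 + 11·x + 23·x^2 - 169·x^3 - 348·x^4 - 48·x^5 - 64·x^6)·Dx^3  (order 3).
h: a_k = 3, 1, 15, 82/3, 87, 11699/60, 543, …
ICs: h(0) = 3, h′(0) = 1, h′′(0) = 30.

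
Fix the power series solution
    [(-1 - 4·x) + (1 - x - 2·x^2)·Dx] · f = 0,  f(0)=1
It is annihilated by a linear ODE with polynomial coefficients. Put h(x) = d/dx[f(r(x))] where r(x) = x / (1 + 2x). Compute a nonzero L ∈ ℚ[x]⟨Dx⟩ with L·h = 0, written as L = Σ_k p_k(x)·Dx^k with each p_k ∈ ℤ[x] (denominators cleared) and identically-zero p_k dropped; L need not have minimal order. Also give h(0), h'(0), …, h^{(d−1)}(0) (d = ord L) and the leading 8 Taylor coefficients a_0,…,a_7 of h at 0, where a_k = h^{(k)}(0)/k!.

L = 2 + (-1 - 11·x - 36·x^2 - 36·x^3)·Dx  (order 1).
h: a_k = 1, 2, -9, 36, -135, 486, -1701, 5832, …
ICs: h(0) = 1.

f: a_k = 1, 1, 3, 5, 11, 21, 43, 85, …
h₀=f(r): pull back L_f along r ⇒ L₀.
Derive L from L₀ (diff closure).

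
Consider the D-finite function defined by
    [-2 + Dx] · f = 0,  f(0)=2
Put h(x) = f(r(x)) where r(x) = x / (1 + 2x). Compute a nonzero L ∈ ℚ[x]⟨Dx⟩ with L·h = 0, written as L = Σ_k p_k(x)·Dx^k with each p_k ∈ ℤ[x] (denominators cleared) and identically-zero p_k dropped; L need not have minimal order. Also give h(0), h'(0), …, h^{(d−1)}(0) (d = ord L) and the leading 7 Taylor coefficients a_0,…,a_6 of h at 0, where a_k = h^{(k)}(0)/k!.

f: a_k = 2, 4, 4, 8/3, 4/3, 8/15, 8/45, …
h₀=f(r): pull back L_f along r ⇒ L₀.
L = -2 + (1 + 4·x + 4·x^2)·Dx  (order 1).
h: a_k = 2, 4, -4, 8/3, 4/3, -152/15, 1208/45, …
ICs: h(0) = 2.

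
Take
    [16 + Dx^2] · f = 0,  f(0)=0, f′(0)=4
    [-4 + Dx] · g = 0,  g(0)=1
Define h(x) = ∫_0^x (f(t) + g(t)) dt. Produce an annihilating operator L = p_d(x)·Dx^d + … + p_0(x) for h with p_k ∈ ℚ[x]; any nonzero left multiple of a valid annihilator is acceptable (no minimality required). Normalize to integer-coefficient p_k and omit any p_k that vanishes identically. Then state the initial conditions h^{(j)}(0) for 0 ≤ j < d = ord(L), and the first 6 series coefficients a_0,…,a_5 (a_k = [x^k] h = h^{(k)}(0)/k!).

L = -64·Dx + 16·Dx^2 - 4·Dx^3 + Dx^4  (order 4).
h: a_k = 0, 1, 4, 8/3, 0, 32/15, …
ICs: h(0) = 0, h′(0) = 1, h′′(0) = 8, h′′′(0) = 16.

f: a_k = 0, 4, 0, -32/3, 0, 128/15, …
g: a_k = 1, 4, 8, 32/3, 32/3, 128/15, …
Weyl lclm of L_f,L_g ⇒ L₀ (ord ≤ 3).
h=∫₀ˣh₀: take L = L₀·Dx.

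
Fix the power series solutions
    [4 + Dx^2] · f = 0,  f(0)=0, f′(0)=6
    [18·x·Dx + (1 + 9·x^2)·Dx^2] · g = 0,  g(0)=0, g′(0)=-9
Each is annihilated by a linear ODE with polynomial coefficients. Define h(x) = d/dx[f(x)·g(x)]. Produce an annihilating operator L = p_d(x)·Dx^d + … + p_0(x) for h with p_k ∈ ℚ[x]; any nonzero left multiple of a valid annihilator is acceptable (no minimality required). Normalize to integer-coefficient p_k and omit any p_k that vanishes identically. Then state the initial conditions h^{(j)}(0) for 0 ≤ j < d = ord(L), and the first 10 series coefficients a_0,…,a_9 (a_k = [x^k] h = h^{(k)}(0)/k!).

f: a_k = 0, 6, 0, -4, 0, 4/5, 0, -8/105, 0, 4/945, …
g: a_k = 0, -9, 0, 27, 0, -729/5, 0, 6561/7, 0, -6561, …
Product ⇒ symmetric product L₀, ord ≤ 4.
h=h₀': d/dx-closure on L₀ ⇒ L.
L = (52480 + 1115424·x^2 + 18751824·x^4 + 15209856·x^6 + 3464208·x^8 - 11337408·x^10 + 34012224·x^12) + (31032·x + 1320624·x^3 + 10701720·x^5 + 13646880·x^7 + 18895680·x^9 + 34012224·x^11)·Dx + (13640 + 300780·x^2 + 4978584·x^4 + 5269212·x^6 + 3621672·x^8 + 2834352·x^10 + 17006112·x^12)·Dx^2 + (7758·x + 330156·x^3 + 2675430·x^5 + 3411720·x^7 + 4723920·x^9 + 8503056·x^11)·Dx^3 + (130 + 5481·x^2 + 72657·x^4 + 366687·x^6 + 688905·x^8 + 1417176·x^10 + 2125764·x^12)·Dx^4  (order 4).
h: a_k = 0, -108, 0, 792, 0, -5940, 0, 249168/5, 0, -45395572/105, …
ICs: h(0) = 0, h′(0) = -108, h′′(0) = 0, h′′′(0) = 4752.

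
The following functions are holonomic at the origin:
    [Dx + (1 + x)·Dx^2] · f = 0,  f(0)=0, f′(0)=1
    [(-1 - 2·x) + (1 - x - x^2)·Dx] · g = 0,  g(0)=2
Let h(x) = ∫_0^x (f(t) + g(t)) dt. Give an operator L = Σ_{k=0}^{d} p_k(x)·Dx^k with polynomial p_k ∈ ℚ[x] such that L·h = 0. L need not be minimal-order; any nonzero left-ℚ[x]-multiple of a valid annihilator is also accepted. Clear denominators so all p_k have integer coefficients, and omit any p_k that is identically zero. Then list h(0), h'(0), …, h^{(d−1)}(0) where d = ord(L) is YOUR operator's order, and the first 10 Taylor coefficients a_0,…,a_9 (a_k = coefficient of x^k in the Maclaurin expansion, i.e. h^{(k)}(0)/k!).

f: a_k = 0, 1, -1/2, 1/3, -1/4, 1/5, -1/6, 1/7, -1/8, 1/9, …
g: a_k = 2, 2, 4, 6, 10, 16, 26, 42, 68, 110, …
L₀ := lclm(L_f,L_g); ord L₀ ≤ 2+1.
∫: right-multiply L₀ by Dx.
L = (-26 - 70·x - 76·x^2 - 36·x^3 - 12·x^4)·Dx^2 + (-16 - 84·x - 160·x^2 - 144·x^3 - 74·x^4 - 20·x^5)·Dx^3 + (5 + 11·x - x^2 - 23·x^3 - 29·x^4 - 17·x^5 - 4·x^6)·Dx^4  (order 4).
h: a_k = 0, 2, 3/2, 7/6, 19/12, 39/20, 27/10, 155/42, 295/56, 181/24, …
ICs: h(0) = 0, h′(0) = 2, h′′(0) = 3, h′′′(0) = 7.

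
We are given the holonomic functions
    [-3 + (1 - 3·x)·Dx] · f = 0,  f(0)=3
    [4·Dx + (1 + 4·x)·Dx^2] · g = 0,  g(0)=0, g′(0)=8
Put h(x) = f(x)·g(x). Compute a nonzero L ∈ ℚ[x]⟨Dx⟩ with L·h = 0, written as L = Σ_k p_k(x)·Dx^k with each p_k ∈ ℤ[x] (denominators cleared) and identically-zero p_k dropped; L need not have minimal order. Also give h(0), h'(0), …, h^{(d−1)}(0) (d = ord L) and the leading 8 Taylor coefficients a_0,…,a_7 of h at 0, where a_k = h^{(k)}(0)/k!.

f: a_k = 3, 9, 27, 81, 243, 729, 2187, 6561, …
g: a_k = 0, 8, -16, 128/3, -128, 2048/5, -4096/3, 32768/7, …
Product ⇒ symmetric product L₀, ord ≤ 2.
L = 12 + (2 + 36·x)·Dx + (-1 - x + 12·x^2)·Dx^2  (order 2).
h: a_k = 0, 24, 24, 200, 216, 9384/5, 7672/5, 652632/35, …
ICs: h(0) = 0, h′(0) = 24.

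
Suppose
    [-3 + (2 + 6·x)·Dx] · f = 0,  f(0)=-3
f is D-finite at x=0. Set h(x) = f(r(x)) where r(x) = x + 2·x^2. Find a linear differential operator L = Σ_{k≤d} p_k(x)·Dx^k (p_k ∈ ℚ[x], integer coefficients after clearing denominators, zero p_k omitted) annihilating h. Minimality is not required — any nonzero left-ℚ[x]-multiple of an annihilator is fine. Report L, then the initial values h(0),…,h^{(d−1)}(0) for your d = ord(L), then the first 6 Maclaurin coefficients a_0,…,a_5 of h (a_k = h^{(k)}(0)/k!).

L = (-3 - 12·x) + (2 + 6·x + 12·x^2)·Dx  (order 1).
h: a_k = -3, -9/2, -45/8, 135/16, -945/128, -1215/256, …
ICs: h(0) = -3.

f: a_k = -3, -9/2, 27/8, -81/16, 1215/128, -5103/256, …
Substitute x→r, Dx→(1/r')Dx; clear ⇒ L₀.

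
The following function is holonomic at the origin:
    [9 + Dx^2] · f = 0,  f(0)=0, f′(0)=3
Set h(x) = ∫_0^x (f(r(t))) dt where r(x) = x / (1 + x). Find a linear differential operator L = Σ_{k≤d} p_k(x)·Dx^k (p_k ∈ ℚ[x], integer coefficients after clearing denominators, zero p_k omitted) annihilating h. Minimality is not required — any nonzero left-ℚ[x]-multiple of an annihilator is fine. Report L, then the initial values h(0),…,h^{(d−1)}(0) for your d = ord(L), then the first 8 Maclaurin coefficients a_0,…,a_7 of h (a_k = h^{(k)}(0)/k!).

L = 9·Dx + (2 + 6·x + 6·x^2 + 2·x^3)·Dx^2 + (1 + 4·x + 6·x^2 + 4·x^3 + x^4)·Dx^3  (order 3).
h: a_k = 0, 0, 3/2, -1, -3/8, 21/10, -293/80, 255/56, …
ICs: h(0) = 0, h′(0) = 0, h′′(0) = 3.

f: a_k = 0, 3, 0, -9/2, 0, 81/40, 0, -243/560, …
Substitute x→r, Dx→(1/r')Dx; clear ⇒ L₀.
h=∫h₀ ⇒ L = L₀·Dx.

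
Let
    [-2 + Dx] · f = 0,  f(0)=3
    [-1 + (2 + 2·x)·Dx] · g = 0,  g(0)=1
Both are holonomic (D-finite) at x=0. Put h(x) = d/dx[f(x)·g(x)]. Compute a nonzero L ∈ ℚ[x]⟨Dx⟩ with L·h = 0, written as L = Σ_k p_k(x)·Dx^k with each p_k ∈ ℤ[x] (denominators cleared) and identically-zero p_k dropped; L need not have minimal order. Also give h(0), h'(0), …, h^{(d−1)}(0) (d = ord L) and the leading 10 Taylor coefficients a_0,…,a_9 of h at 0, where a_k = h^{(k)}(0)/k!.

L = (23 + 40·x + 16·x^2) + (-10 - 18·x - 8·x^2)·Dx  (order 1).
h: a_k = 15/2, 69/4, 309/16, 449/32, 1949/256, 1643/512, 36047/30720, 135617/430080, 815221/6881280, -833449/123863040, …
ICs: h(0) = 15/2.

f: a_k = 3, 6, 6, 4, 2, 4/5, 4/15, 8/105, 2/105, 4/945, …
g: a_k = 1, 1/2, -1/8, 1/16, -5/128, 7/256, -21/1024, 33/2048, -429/32768, 715/65536, …
Product ⇒ symmetric product L₀, ord ≤ 1.
Derive L from L₀ (diff closure).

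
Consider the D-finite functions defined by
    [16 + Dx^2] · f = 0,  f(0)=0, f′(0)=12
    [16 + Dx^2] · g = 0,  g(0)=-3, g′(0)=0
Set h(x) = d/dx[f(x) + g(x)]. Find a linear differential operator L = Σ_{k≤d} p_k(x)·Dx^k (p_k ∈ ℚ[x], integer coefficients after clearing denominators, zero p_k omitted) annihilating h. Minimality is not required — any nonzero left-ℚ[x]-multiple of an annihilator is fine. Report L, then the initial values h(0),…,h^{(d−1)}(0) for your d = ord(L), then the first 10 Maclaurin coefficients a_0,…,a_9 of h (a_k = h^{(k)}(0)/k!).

f: a_k = 0, 12, 0, -32, 0, 128/5, 0, -1024/105, 0, 2048/945, …
g: a_k = -3, 0, 24, 0, -32, 0, 256/15, 0, -512/105, 0, …
h₀=f+g: left-lcm gives L₀, ord ≤ 4.
h₀' ⇒ L via d/dx closure of L₀.
L = 16 + Dx^2  (order 2).
h: a_k = 12, 48, -96, -128, 128, 512/5, -1024/15, -4096/105, 2048/105, 8192/945, …
ICs: h(0) = 12, h′(0) = 48.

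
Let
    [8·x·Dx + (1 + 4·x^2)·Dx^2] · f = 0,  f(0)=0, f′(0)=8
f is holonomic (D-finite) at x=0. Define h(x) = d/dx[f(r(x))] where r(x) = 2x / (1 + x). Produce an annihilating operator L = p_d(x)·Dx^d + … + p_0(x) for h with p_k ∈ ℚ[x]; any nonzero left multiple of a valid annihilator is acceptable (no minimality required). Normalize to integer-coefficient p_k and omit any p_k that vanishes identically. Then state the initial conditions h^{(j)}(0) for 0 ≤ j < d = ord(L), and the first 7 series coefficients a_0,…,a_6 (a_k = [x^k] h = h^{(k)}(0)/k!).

L = (2 + 34·x) + (1 + 2·x + 17·x^2)·Dx  (order 1).
h: a_k = 16, -32, -208, 960, 1616, -19552, 11632, …
ICs: h(0) = 16.

f: a_k = 0, 8, 0, -32/3, 0, 128/5, 0, …
Substitute x→r, Dx→(1/r')Dx; clear ⇒ L₀.
h₀' ⇒ L via d/dx closure of L₀.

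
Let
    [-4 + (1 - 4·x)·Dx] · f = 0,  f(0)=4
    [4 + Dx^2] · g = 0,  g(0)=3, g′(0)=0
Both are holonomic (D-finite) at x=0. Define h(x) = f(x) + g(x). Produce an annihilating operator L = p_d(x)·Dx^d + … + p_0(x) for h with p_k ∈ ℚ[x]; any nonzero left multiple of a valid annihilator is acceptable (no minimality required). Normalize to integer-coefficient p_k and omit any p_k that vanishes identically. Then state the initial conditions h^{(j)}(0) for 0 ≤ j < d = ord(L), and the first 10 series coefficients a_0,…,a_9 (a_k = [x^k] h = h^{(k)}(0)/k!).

f: a_k = 4, 16, 64, 256, 1024, 4096, 16384, 65536, 262144, 1048576, …
g: a_k = 3, 0, -6, 0, 2, 0, -4/15, 0, 2/105, 0, …
Weyl lclm of L_f,L_g ⇒ L₀ (ord ≤ 3).
L = (400 - 128·x + 256·x^2) + (-36 + 176·x - 192·x^2 + 256·x^3)·Dx + (100 - 32·x + 64·x^2)·Dx^2 + (-9 + 44·x - 48·x^2 + 64·x^3)·Dx^3  (order 3).
h: a_k = 7, 16, 58, 256, 1026, 4096, 245756/15, 65536, 27525122/105, 1048576, …
ICs: h(0) = 7, h′(0) = 16, h′′(0) = 116.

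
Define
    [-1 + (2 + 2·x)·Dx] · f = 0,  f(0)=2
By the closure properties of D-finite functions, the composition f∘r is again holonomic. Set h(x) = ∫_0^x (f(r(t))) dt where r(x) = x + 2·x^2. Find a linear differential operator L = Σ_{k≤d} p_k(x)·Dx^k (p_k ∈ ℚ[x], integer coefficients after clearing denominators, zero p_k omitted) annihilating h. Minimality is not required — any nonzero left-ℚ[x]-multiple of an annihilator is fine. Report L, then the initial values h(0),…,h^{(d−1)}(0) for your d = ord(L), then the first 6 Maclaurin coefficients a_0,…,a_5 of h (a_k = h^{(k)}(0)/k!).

L = (-1 - 4·x)·Dx + (2 + 2·x + 4·x^2)·Dx^2  (order 2).
h: a_k = 0, 2, 1/2, 7/12, -7/32, -21/320, …
ICs: h(0) = 0, h′(0) = 2.

f: a_k = 2, 1, -1/4, 1/8, -5/64, 7/128, …
Substitute x→r, Dx→(1/r')Dx; clear ⇒ L₀.
∫: right-multiply L₀ by Dx.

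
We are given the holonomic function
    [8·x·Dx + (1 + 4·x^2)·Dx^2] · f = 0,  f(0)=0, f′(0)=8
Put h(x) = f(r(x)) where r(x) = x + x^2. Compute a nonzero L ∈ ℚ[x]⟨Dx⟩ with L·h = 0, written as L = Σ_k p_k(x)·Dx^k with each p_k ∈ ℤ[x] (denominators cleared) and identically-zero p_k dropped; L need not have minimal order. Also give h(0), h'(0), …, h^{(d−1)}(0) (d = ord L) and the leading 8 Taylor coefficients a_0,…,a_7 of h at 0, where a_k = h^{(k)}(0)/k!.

L = (-2 + 8·x + 32·x^2 + 48·x^3 + 24·x^4)·Dx + (1 + 2·x + 4·x^2 + 16·x^3 + 20·x^4 + 8·x^5)·Dx^2  (order 2).
h: a_k = 0, 8, 8, -32/3, -32, -32/5, 352/3, 1280/7, …
ICs: h(0) = 0, h′(0) = 8.

f: a_k = 0, 8, 0, -32/3, 0, 128/5, 0, -512/7, …
h₀=f(r): pull back L_f along r ⇒ L₀.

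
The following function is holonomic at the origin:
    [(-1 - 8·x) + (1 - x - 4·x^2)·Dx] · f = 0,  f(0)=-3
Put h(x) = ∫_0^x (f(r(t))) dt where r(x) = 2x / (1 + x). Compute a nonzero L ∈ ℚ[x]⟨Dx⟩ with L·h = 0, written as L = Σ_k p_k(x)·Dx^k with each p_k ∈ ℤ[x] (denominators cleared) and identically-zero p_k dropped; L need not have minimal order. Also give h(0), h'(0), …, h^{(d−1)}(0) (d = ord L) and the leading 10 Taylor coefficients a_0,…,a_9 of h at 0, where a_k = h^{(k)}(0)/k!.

L = (2 + 34·x)·Dx + (-1 - x + 17·x^2 + 17·x^3)·Dx^2  (order 2).
h: a_k = 0, -3, -3, -18, -51/2, -918/5, -289, -15606/7, -14739/4, -29478, …
ICs: h(0) = 0, h′(0) = -3.

f: a_k = -3, -3, -15, -27, -87, -195, -543, -1323, -3495, -8787, …
Change of var in L_f (x↦r) gives L₀.
h=∫₀ˣh₀: take L = L₀·Dx.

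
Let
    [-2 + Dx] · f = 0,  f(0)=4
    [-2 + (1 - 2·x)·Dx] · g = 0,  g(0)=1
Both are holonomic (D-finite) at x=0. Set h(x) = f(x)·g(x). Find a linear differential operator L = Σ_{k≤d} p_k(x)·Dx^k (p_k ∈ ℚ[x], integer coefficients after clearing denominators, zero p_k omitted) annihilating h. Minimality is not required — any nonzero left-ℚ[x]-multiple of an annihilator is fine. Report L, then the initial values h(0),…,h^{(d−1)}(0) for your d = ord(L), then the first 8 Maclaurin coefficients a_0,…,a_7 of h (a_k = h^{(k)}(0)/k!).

L = (4 - 4·x) + (-1 + 2·x)·Dx  (order 1).
h: a_k = 4, 16, 40, 256/3, 520/3, 5216/15, 31312/45, 87680/63, …
ICs: h(0) = 4.

f: a_k = 4, 8, 8, 16/3, 8/3, 16/15, 16/45, 32/315, …
g: a_k = 1, 2, 4, 8, 16, 32, 64, 128, …
f·g: L₀ = L_f ⊗_s L_g, ord ≤ 1·1.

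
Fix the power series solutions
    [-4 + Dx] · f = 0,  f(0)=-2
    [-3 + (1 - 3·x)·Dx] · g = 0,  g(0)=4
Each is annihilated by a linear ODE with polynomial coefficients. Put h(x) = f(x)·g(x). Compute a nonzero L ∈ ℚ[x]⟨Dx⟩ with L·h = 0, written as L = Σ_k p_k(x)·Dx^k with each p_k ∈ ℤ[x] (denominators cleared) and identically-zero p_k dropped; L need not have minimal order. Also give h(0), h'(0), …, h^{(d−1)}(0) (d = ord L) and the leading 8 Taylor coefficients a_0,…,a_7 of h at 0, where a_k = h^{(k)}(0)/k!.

L = (7 - 12·x) + (-1 + 3·x)·Dx  (order 1).
h: a_k = -8, -56, -232, -2344/3, -7288/3, -110344/15, -995144/45, -20906216/315, …
ICs: h(0) = -8.

f: a_k = -2, -8, -16, -64/3, -64/3, -256/15, -512/45, -2048/315, …
g: a_k = 4, 12, 36, 108, 324, 972, 2916, 8748, …
Sym-product of L_f,L_g gives L₀ (≤ ord 1).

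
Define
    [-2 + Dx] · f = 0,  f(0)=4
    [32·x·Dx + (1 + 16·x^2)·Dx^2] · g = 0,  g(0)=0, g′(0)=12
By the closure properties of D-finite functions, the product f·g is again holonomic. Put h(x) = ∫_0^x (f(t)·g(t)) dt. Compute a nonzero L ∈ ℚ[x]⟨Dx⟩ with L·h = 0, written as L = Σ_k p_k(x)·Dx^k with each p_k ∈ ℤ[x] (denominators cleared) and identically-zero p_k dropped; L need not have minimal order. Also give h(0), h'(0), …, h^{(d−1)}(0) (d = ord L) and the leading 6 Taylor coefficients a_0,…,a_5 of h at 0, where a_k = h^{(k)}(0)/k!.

f: a_k = 4, 8, 8, 16/3, 8/3, 16/15, …
g: a_k = 0, 12, 0, -64, 0, 3072/5, …
L₀ := L_f ⊗_s L_g (sym. prod.), ord ≤ 2.
h=∫₀ˣh₀: take L = L₀·Dx.
L = (4 - 64·x + 64·x^2)·Dx + (-4 + 32·x - 64·x^2)·Dx^2 + (1 + 16·x^2)·Dx^3  (order 3).
h: a_k = 0, 0, 24, 32, -40, -448/5, …
ICs: h(0) = 0, h′(0) = 0, h′′(0) = 48.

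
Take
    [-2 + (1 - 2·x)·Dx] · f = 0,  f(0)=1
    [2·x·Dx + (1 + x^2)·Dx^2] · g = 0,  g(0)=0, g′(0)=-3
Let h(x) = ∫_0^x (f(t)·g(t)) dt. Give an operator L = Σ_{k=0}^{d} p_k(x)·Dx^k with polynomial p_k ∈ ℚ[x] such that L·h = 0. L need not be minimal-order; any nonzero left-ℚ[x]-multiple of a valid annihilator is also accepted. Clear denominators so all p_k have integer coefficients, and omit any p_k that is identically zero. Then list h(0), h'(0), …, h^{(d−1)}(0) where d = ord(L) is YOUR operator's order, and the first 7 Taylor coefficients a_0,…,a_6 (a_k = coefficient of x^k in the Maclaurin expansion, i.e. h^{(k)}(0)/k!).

f: a_k = 1, 2, 4, 8, 16, 32, 64, …
g: a_k = 0, -3, 0, 1, 0, -3/5, 0, …
L₀ := L_f ⊗_s L_g (sym. prod.), ord ≤ 2.
h=∫h₀ ⇒ L = L₀·Dx.
L = 4·x·Dx + (4 - 2·x + 8·x^2)·Dx^2 + (-1 + 2·x - x^2 + 2·x^3)·Dx^3  (order 3).
h: a_k = 0, 0, -3/2, -2, -11/4, -22/5, -223/30, …
ICs: h(0) = 0, h′(0) = 0, h′′(0) = -3.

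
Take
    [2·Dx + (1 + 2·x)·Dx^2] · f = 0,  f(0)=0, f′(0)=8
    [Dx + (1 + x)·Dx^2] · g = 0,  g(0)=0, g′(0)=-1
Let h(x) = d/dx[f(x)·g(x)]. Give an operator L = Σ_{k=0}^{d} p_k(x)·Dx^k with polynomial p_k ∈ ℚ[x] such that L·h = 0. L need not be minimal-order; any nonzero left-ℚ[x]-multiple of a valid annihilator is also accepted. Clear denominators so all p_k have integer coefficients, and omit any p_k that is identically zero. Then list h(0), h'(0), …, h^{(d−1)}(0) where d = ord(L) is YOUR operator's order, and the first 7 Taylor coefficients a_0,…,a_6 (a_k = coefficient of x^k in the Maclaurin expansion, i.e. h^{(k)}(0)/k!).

L = (20 + 48·x + 32·x^2) + (66 + 268·x + 360·x^2 + 160·x^3)·Dx + (32 + 180·x + 372·x^2 + 336·x^3 + 112·x^4)·Dx^2 + (3 + 22·x + 63·x^2 + 88·x^3 + 60·x^4 + 16·x^5)·Dx^3  (order 3).
h: a_k = 0, -16, 36, -208/3, 130, -3668/15, 2324/5, …
ICs: h(0) = 0, h′(0) = -16, h′′(0) = 72.

f: a_k = 0, 8, -8, 32/3, -16, 128/5, -128/3, …
g: a_k = 0, -1, 1/2, -1/3, 1/4, -1/5, 1/6, …
Sym-product of L_f,L_g gives L₀ (≤ ord 4).
Differentiate: ansatz ord ≤ ord L₀ ⇒ L.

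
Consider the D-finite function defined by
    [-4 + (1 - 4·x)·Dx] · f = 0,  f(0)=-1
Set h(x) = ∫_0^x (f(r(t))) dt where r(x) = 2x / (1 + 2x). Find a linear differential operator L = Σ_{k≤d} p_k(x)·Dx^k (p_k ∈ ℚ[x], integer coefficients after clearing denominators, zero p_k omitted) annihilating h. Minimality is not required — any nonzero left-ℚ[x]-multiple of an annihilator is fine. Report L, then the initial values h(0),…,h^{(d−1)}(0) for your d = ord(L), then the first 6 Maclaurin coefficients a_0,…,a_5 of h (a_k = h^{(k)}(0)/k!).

f: a_k = -1, -4, -16, -64, -256, -1024, …
f∘r: x↦r, Dx↦Dx/r' in L_f ⇒ L₀.
h=∫h₀ ⇒ L = L₀·Dx.
L = 8·Dx + (-1 + 4·x + 12·x^2)·Dx^2  (order 2).
h: a_k = 0, -1, -4, -16, -72, -1728/5, …
ICs: h(0) = 0, h′(0) = -1.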